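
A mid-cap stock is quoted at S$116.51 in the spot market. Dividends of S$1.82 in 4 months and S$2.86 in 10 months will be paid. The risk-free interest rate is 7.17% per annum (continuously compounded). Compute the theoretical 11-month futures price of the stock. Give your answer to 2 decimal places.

S$119.65

PV(dividends) I = 1.82·e^(−0.0717·4/12) + 2.86·e^(−0.0717·10/12)
I = 1.7770 + 2.6941 = 4.4711
F = (S − I)·e^(rT) = (116.51 − 4.4711) · e^(0.0717·11/12)
= 112.0389 · e^0.065725 = 112.0389 × 1.067933 = S$119.65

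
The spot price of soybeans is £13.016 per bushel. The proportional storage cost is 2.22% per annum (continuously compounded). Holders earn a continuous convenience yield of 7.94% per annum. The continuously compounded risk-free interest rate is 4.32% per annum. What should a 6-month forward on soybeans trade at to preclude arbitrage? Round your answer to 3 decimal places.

£12.925 per bushel

Net carry = r + u − y = 0.0432 + 0.0222 − 0.0794 = -0.0140
F = S·e^((r+u−y)T) = 13.016 · e^(-0.0140 × 6/12) = 13.016 · e^-0.007000
= 13.016 × 0.993024 = £12.925 per bushel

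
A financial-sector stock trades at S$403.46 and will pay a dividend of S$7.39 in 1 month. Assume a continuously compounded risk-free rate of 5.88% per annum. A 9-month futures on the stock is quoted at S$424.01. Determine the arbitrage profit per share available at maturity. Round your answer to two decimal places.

S$10.04 per share

PV(dividends) I = 7.39·e^(−0.0588·1/12) = 7.3539
Fair futures F* = (S − I)·e^(rT) = (403.46 − 7.3539)·e^0.044100 = 396.1061 × 1.045087 = 413.9653
Market S$424.01 > fair 413.9653: forward overpriced → cash-and-carry (borrow at r, buy the stock and collect the dividends, short the forward).
Profit at T = |F_mkt − F*| = |424.01 − 413.9653| = S$10.04 per share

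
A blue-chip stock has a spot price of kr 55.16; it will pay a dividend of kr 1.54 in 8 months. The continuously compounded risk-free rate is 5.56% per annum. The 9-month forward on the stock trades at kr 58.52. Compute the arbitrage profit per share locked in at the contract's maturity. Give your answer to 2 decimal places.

PV(dividends) I = 1.54·e^(−0.0556·8/12) = 1.4840
Fair forward F* = (S − I)·e^(rT) = (55.16 − 1.4840)·e^0.041700 = 53.6760 × 1.042582 = 55.9616
Market kr 58.52 > fair 55.9616: forward overpriced → cash-and-carry (borrow at r, buy the stock and collect the dividends, short the forward).
Profit at T = |F_mkt − F*| = |58.52 − 55.9616| = kr 2.56 per share

kr 2.56 per share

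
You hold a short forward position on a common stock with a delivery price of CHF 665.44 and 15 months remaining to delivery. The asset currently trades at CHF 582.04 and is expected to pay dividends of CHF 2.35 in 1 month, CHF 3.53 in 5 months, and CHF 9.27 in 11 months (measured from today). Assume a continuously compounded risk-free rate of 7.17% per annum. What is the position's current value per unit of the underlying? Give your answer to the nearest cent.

CHF 40.80

PV(remaining dividends) I = 2.35·e^(−0.0717·1/12) + 3.53·e^(−0.0717·5/12) + 9.27·e^(−0.0717·11/12) = 14.4424
Current forward F = (S − I)·e^(rT) = (582.04 − 14.4424)·e^(0.0717·15/12) = 567.5976 × 1.093764 = 620.8178
Value (long) = (F − K)·e^(−rT) = (620.8178 − 665.44) × 0.914274 = -40.7969
Short position value = −(long value) = CHF 40.80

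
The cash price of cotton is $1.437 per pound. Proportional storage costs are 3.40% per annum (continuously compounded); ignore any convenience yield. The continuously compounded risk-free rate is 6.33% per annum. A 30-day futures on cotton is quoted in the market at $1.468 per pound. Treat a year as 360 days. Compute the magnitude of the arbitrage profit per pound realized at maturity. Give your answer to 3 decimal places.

Fair futures: F* = S·e^(carry·T), with carry = (r + u) = 0.0633 + 0.0340 = 0.0973
F* = 1.437 · e^(0.0973 × 30/360) = 1.437 · e^0.008108 = 1.437 × 1.008141 = $1.4487
Market $1.468 > fair $1.4487: forward overpriced → cash-and-carry (buy spot, short the forward).
At maturity, profit = |F_mkt − F*| = |1.468 − 1.4487| = $0.019 per pound

$0.019 per pound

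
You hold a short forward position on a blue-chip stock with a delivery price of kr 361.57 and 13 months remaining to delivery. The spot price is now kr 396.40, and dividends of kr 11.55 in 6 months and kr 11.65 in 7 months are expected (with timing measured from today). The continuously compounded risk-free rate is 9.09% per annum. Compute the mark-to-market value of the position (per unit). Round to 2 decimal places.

-kr 46.65

PV(remaining dividends) I = 11.55·e^(−0.0909·6/12) + 11.65·e^(−0.0909·7/12) = 22.0852
Current forward F = (S − I)·e^(rT) = (396.40 − 22.0852)·e^(0.0909·13/12) = 374.3148 × 1.103487 = 413.0515
Value (long) = (F − K)·e^(−rT) = (413.0515 − 361.57) × 0.906218 = 46.6535
Short position value = −(long value) = -kr 46.65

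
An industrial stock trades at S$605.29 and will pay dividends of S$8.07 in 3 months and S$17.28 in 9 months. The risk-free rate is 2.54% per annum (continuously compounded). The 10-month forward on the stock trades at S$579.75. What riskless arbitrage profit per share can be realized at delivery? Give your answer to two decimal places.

S$12.98 per share

PV(dividends) I = 8.07·e^(−0.0254·3/12) + 17.28·e^(−0.0254·9/12) = 24.9728
Fair forward F* = (S − I)·e^(rT) = (605.29 − 24.9728)·e^0.021167 = 580.3172 × 1.021393 = 592.7319
Market S$579.75 < fair 592.7319: forward underpriced → reverse cash-and-carry (short the stock, invest proceeds at r, pay the dividends, go long the forward).
Profit at T = |F_mkt − F*| = |579.75 − 592.7319| = S$12.98 per share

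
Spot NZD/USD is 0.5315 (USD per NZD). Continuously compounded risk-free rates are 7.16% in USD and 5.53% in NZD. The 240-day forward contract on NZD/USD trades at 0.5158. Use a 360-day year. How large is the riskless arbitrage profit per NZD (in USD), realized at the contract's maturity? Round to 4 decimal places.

Fair forward: F* = S·e^(carry·T), with carry = (r_USD − r_NZD) = 0.0716 − 0.0553 = 0.0163
F* = 0.5315 · e^(0.0163 × 240/360) = 0.5315 · e^0.010867 = 0.5315 × 1.010926 = 0.5373
Market 0.5158 < fair 0.5373: forward underpriced → reverse cash-and-carry (short spot, go long the forward).
At maturity, profit = |F_mkt − F*| = |0.5158 − 0.5373| = 0.0215 per NZD (in USD)

0.0215 per NZD (in USD)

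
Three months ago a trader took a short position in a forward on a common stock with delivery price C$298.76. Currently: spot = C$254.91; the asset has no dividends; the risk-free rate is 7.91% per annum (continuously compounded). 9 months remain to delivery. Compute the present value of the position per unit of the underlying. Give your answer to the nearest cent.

C$26.64

Current fair forward for the remaining 9 months: F = S·e^(r·T), r = 0.0791
F = 254.91 · e^(0.0791 × 9/12) = 254.91 × 1.061120 = 270.4901
Value of long forward = (F − K)·e^(−rT) = (270.4901 − 298.76) · e^(−0.0791·9/12)
= -28.2699 × 0.942400 = -26.64
Short position value = −(long value) = C$26.64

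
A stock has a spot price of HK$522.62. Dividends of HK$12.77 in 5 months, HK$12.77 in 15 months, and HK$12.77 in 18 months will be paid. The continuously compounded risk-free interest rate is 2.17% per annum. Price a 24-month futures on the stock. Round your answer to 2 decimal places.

PV(dividends) I = 12.77·e^(−0.0217·5/12) + 12.77·e^(−0.0217·15/12) + 12.77·e^(−0.0217·18/12)
I = 12.6551 + 12.4283 + 12.3610 = 37.4444
F = (S − I)·e^(rT) = (522.62 − 37.4444) · e^(0.0217·24/12)
= 485.1756 · e^0.043400 = 485.1756 × 1.044356 = HK$506.70

HK$506.70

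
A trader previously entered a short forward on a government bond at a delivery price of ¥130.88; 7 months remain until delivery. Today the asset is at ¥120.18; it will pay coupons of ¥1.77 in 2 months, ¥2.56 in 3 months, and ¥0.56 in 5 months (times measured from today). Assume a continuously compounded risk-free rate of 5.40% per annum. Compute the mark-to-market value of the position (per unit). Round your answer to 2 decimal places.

¥11.47

PV(remaining coupons) I = 1.77·e^(−0.0540·2/12) + 2.56·e^(−0.0540·3/12) + 0.56·e^(−0.0540·5/12) = 4.8274
Current forward F = (S − I)·e^(rT) = (120.18 − 4.8274)·e^(0.0540·7/12) = 115.3526 × 1.032001 = 119.0440
Value (long) = (F − K)·e^(−rT) = (119.0440 − 130.88) × 0.968991 = -11.4690
Short position value = −(long value) = ¥11.47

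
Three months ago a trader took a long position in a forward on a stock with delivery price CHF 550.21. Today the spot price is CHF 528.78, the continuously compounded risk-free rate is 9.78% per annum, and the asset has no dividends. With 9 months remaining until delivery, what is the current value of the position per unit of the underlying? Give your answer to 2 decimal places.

Current fair forward for the remaining 9 months: F = S·e^(r·T), r = 0.0978
F = 528.78 · e^(0.0978 × 9/12) = 528.78 × 1.076107 = 569.0239
Value of long forward = (F − K)·e^(−rT) = (569.0239 − 550.21) · e^(−0.0978·9/12)
= 18.8139 × 0.929276 = 17.48

CHF 17.48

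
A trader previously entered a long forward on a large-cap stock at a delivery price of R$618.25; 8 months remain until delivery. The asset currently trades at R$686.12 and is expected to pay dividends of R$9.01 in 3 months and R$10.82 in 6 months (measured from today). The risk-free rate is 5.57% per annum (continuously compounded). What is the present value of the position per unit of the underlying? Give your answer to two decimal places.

PV(remaining dividends) I = 9.01·e^(−0.0557·3/12) + 10.82·e^(−0.0557·6/12) = 19.4082
Current forward F = (S − I)·e^(rT) = (686.12 − 19.4082)·e^(0.0557·8/12) = 666.7118 × 1.037831 = 691.9342
Value (long) = (F − K)·e^(−rT) = (691.9342 − 618.25) × 0.963548 = 70.9983
Value = R$71.00

R$71.00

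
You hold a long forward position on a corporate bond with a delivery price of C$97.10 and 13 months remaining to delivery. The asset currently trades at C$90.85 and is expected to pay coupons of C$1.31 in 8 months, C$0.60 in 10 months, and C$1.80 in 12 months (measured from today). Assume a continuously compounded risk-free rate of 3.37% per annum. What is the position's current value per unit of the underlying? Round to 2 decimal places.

PV(remaining coupons) I = 1.31·e^(−0.0337·8/12) + 0.60·e^(−0.0337·10/12) + 1.80·e^(−0.0337·12/12) = 3.6046
Current forward F = (S − I)·e^(rT) = (90.85 − 3.6046)·e^(0.0337·13/12) = 87.2454 × 1.037183 = 90.4894
Value (long) = (F − K)·e^(−rT) = (90.4894 − 97.10) × 0.964150 = -6.3736
Value = -C$6.37

-C$6.37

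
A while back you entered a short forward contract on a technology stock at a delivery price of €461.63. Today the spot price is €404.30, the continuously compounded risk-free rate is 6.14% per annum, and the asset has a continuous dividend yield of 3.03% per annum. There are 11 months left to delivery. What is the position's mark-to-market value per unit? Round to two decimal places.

€43.14

Current fair forward for the remaining 11 months: F = S·e^((r − q)·T), (r − q) = 0.0614 − 0.0303 = 0.0311
F = 404.30 · e^(0.0311 × 11/12) = 404.30 × 1.028919 = 415.9920
Value of long forward = (F − K)·e^(−rT) = (415.9920 − 461.63) · e^(−0.0614·11/12)
= -45.6380 × 0.945271 = -43.14
Short position value = −(long value) = €43.14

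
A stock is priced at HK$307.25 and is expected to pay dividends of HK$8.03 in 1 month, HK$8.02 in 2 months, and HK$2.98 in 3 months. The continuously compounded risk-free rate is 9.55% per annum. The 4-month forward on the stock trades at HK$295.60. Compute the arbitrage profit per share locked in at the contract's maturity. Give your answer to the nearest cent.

PV(dividends) I = 8.03·e^(−0.0955·1/12) + 8.02·e^(−0.0955·2/12) + 2.98·e^(−0.0955·3/12) = 18.7694
Fair forward F* = (S − I)·e^(rT) = (307.25 − 18.7694)·e^0.031833 = 288.4806 × 1.032345 = 297.8115
Market HK$295.60 < fair 297.8115: forward underpriced → reverse cash-and-carry (short the stock, invest proceeds at r, pay the dividends, go long the forward).
Profit at T = |F_mkt − F*| = |295.60 − 297.8115| = HK$2.21 per share

HK$2.21 per share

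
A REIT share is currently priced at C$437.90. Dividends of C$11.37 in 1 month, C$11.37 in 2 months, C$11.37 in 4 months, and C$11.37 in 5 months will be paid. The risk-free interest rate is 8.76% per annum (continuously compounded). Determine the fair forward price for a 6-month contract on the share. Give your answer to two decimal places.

PV(dividends) I = 11.37·e^(−0.0876·1/12) + 11.37·e^(−0.0876·2/12) + 11.37·e^(−0.0876·4/12) + 11.37·e^(−0.0876·5/12)
I = 11.2873 + 11.2052 + 11.0428 + 10.9625 = 44.4978
F = (S − I)·e^(rT) = (437.90 − 44.4978) · e^(0.0876·6/12)
= 393.4022 · e^0.043800 = 393.4022 × 1.044773 = C$411.02

C$411.02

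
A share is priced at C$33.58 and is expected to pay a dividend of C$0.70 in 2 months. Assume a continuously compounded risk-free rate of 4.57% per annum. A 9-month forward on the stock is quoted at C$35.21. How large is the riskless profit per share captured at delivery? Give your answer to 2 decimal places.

C$1.18 per share

PV(dividends) I = 0.70·e^(−0.0457·2/12) = 0.6947
Fair forward F* = (S − I)·e^(rT) = (33.58 − 0.6947)·e^0.034275 = 32.8853 × 1.034869 = 34.0320
Market C$35.21 > fair 34.0320: forward overpriced → cash-and-carry (borrow at r, buy the stock and collect the dividends, short the forward).
Profit at T = |F_mkt − F*| = |35.21 − 34.0320| = C$1.18 per share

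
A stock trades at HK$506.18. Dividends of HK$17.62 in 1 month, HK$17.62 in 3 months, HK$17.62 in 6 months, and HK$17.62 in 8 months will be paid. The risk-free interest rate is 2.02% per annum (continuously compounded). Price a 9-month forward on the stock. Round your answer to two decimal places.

PV(dividends) I = 17.62·e^(−0.0202·1/12) + 17.62·e^(−0.0202·3/12) + 17.62·e^(−0.0202·6/12) + 17.62·e^(−0.0202·8/12)
I = 17.5904 + 17.5312 + 17.4429 + 17.3843 = 69.9488
F = (S − I)·e^(rT) = (506.18 − 69.9488) · e^(0.0202·9/12)
= 436.2312 · e^0.015150 = 436.2312 × 1.015265 = HK$442.89

HK$442.89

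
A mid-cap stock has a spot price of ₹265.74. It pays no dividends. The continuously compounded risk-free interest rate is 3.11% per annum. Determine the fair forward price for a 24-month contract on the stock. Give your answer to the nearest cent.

₹282.79

F = S·e^(rT) = 265.74 · e^(0.0311 × 24/12)
= 265.74 · e^0.062200 = 265.74 × 1.064175
F = ₹282.79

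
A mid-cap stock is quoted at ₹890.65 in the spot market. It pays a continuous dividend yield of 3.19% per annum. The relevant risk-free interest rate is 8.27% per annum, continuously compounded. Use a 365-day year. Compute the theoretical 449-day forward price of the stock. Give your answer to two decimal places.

₹948.08

F = S·e^((r − q)T) = 890.65 · e^((0.0827 − 0.0319) × 449/365)
= 890.65 · e^0.062491 = 890.65 × 1.064485
F = ₹948.08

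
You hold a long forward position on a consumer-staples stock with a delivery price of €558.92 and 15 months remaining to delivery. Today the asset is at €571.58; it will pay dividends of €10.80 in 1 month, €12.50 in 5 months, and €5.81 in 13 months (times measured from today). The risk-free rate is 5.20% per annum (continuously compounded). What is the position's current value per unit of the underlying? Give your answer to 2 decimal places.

€19.36

PV(remaining dividends) I = 10.80·e^(−0.0520·1/12) + 12.50·e^(−0.0520·5/12) + 5.81·e^(−0.0520·13/12) = 28.4771
Current forward F = (S − I)·e^(rT) = (571.58 − 28.4771)·e^(0.0520·15/12) = 543.1029 × 1.067159 = 579.5771
Value (long) = (F − K)·e^(−rT) = (579.5771 − 558.92) × 0.937067 = 19.3571
Value = €19.36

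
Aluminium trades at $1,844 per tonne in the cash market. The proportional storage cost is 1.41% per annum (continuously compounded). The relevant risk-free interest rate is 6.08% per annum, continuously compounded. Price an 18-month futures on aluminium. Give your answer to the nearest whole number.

Net carry = r + u − y = 0.0608 + 0.0141 − 0.0000 = 0.0749
F = S·e^((r+u−y)T) = 1844 · e^(0.0749 × 18/12) = 1844 · e^0.112350
= 1844 × 1.118904 = $2,063 per tonne

$2,063 per tonne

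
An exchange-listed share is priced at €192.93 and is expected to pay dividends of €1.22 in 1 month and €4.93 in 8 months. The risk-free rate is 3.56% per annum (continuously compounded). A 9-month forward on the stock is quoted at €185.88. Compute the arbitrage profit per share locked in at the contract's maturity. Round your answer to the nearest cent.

PV(dividends) I = 1.22·e^(−0.0356·1/12) + 4.93·e^(−0.0356·8/12) = 6.0308
Fair forward F* = (S − I)·e^(rT) = (192.93 − 6.0308)·e^0.026700 = 186.8992 × 1.027060 = 191.9567
Market €185.88 < fair 191.9567: forward underpriced → reverse cash-and-carry (short the stock, invest proceeds at r, pay the dividends, go long the forward).
Profit at T = |F_mkt − F*| = |185.88 − 191.9567| = €6.08 per share

€6.08 per share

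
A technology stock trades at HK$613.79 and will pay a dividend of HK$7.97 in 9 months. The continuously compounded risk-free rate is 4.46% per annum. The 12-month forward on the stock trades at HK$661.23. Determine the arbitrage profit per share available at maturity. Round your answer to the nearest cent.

PV(dividends) I = 7.97·e^(−0.0446·9/12) = 7.7078
Fair forward F* = (S − I)·e^(rT) = (613.79 − 7.7078)·e^0.044600 = 606.0822 × 1.045610 = 633.7256
Market HK$661.23 > fair 633.7256: forward overpriced → cash-and-carry (borrow at r, buy the stock and collect the dividends, short the forward).
Profit at T = |F_mkt − F*| = |661.23 − 633.7256| = HK$27.50 per share

HK$27.50 per share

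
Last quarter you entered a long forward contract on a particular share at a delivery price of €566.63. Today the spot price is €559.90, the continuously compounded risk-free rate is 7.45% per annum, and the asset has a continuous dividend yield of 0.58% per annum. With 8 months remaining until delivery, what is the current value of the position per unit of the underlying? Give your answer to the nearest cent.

€18.56

Current fair forward for the remaining 8 months: F = S·e^((r − q)·T), (r − q) = 0.0745 − 0.0058 = 0.0687
F = 559.90 · e^(0.0687 × 8/12) = 559.90 × 1.046865 = 586.1397
Value of long forward = (F − K)·e^(−rT) = (586.1397 − 566.63) · e^(−0.0745·8/12)
= 19.5097 × 0.951547 = 18.56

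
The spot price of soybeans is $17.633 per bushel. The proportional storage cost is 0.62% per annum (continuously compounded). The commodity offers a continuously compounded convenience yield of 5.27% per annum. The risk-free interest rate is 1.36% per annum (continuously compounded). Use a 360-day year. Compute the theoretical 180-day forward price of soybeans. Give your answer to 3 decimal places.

$17.345 per bushel

Net carry = r + u − y = 0.0136 + 0.0062 − 0.0527 = -0.0329
F = S·e^((r+u−y)T) = 17.633 · e^(-0.0329 × 180/360) = 17.633 · e^-0.016450
= 17.633 × 0.983685 = $17.345 per bushel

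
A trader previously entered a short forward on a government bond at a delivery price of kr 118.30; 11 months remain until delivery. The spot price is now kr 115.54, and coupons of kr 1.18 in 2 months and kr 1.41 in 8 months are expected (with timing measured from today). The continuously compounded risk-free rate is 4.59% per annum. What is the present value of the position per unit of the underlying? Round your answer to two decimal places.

kr 0.42

PV(remaining coupons) I = 1.18·e^(−0.0459·2/12) + 1.41·e^(−0.0459·8/12) = 2.5385
Current forward F = (S − I)·e^(rT) = (115.54 − 2.5385)·e^(0.0459·11/12) = 113.0015 × 1.042973 = 117.8575
Value (long) = (F − K)·e^(−rT) = (117.8575 − 118.30) × 0.958798 = -0.4243
Short position value = −(long value) = kr 0.42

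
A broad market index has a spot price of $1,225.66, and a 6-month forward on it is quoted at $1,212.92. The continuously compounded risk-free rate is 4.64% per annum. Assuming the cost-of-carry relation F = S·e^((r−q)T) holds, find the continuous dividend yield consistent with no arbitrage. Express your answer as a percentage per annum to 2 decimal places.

6.73%

From F = S·e^((r−q)T): (r − q) = ln(F/S)/T
ln(1212.92/1225.66) = ln(0.989606) = -0.010448
(r − q) = -0.010448 / (6/12) = -0.020896
q = r − ln(F/S)/T = 0.0464 + 0.020896 = 0.067296
q = 6.73%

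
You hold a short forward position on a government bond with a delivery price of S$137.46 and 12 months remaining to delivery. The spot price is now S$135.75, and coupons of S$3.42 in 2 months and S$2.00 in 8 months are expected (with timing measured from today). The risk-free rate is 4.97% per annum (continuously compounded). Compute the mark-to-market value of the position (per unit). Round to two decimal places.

S$0.37

PV(remaining coupons) I = 3.42·e^(−0.0497·2/12) + 2.00·e^(−0.0497·8/12) = 5.3266
Current forward F = (S − I)·e^(rT) = (135.75 − 5.3266)·e^(0.0497·12/12) = 130.4234 × 1.050956 = 137.0693
Value (long) = (F − K)·e^(−rT) = (137.0693 − 137.46) × 0.951515 = -0.3718
Short position value = −(long value) = S$0.37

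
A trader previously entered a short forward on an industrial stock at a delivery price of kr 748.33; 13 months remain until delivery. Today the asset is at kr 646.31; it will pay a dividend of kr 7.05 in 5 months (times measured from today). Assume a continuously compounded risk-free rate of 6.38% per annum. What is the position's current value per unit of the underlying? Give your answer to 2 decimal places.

PV(remaining dividends) I = 7.05·e^(−0.0638·5/12) = 6.8651
Current forward F = (S − I)·e^(rT) = (646.31 − 6.8651)·e^(0.0638·13/12) = 639.4449 × 1.071561 = 685.2042
Value (long) = (F − K)·e^(−rT) = (685.2042 − 748.33) × 0.933218 = -58.9101
Short position value = −(long value) = kr 58.91

kr 58.91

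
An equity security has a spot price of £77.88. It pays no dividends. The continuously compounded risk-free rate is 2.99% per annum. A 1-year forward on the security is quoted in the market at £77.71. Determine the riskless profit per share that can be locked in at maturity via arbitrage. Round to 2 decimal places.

£2.53 per share

Fair forward: F* = S·e^(carry·T), with carry = r = 0.0299
F* = 77.88 · e^(0.0299 × 1) = 77.88 · e^0.029900 = 77.88 × 1.030351 = £80.2437
Market £77.71 < fair £80.2437: forward underpriced → reverse cash-and-carry (short spot, go long the forward).
At maturity, profit = |F_mkt − F*| = |77.71 − 80.2437| = £2.53 per share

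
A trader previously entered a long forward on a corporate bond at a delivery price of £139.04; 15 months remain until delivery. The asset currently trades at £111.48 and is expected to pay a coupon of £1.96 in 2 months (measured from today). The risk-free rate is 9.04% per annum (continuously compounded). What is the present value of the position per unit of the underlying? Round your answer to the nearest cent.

PV(remaining coupons) I = 1.96·e^(−0.0904·2/12) = 1.9307
Current forward F = (S − I)·e^(rT) = (111.48 − 1.9307)·e^(0.0904·15/12) = 109.5493 × 1.119632 = 122.6549
Value (long) = (F − K)·e^(−rT) = (122.6549 − 139.04) × 0.893151 = -14.6344
Value = -£14.63

-£14.63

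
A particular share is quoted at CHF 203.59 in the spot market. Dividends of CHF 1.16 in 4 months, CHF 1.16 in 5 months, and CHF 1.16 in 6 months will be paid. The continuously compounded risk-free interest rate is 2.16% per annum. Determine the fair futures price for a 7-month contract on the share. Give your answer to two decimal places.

CHF 202.68

PV(dividends) I = 1.16·e^(−0.0216·4/12) + 1.16·e^(−0.0216·5/12) + 1.16·e^(−0.0216·6/12)
I = 1.1517 + 1.1496 + 1.1475 = 3.4488
F = (S − I)·e^(rT) = (203.59 − 3.4488) · e^(0.0216·7/12)
= 200.1412 · e^0.012600 = 200.1412 × 1.012680 = CHF 202.68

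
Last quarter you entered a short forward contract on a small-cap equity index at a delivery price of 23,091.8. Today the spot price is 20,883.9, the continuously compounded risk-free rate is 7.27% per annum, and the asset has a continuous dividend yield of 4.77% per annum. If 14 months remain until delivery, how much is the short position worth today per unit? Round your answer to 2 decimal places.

Current fair forward for the remaining 14 months: F = S·e^((r − q)·T), (r − q) = 0.0727 − 0.0477 = 0.0250
F = 20883.9 · e^(0.0250 × 14/12) = 20883.9 × 1.02959618 = 21501.9837
Value of long forward = (F − K)·e^(−rT) = (21501.9837 − 23091.8) · e^(−0.0727·14/12)
= -1589.8163 × 0.91868069 = -1460.53
Short position value = −(long value) = 1460.53

1460.53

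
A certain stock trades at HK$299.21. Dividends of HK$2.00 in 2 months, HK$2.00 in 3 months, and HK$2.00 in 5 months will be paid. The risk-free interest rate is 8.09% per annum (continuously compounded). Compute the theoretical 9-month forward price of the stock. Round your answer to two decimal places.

HK$311.69

PV(dividends) I = 2.00·e^(−0.0809·2/12) + 2.00·e^(−0.0809·3/12) + 2.00·e^(−0.0809·5/12)
I = 1.9732 + 1.9600 + 1.9337 = 5.8669
F = (S − I)·e^(rT) = (299.21 − 5.8669) · e^(0.0809·9/12)
= 293.3431 · e^0.060675 = 293.3431 × 1.062554 = HK$311.69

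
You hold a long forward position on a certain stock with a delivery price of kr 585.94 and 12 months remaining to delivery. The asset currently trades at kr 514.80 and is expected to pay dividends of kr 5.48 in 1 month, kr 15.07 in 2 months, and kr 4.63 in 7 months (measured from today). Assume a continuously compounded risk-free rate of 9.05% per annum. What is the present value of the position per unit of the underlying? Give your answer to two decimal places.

PV(remaining dividends) I = 5.48·e^(−0.0905·1/12) + 15.07·e^(−0.0905·2/12) + 4.63·e^(−0.0905·7/12) = 24.6751
Current forward F = (S − I)·e^(rT) = (514.80 − 24.6751)·e^(0.0905·12/12) = 490.1249 × 1.094722 = 536.5505
Value (long) = (F − K)·e^(−rT) = (536.5505 − 585.94) × 0.913474 = -45.1160
Value = -kr 45.12

-kr 45.12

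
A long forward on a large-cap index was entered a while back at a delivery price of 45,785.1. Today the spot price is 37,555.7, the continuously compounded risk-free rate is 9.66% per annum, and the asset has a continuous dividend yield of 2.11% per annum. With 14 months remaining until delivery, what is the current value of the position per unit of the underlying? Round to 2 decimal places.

-4262.77

Current fair forward for the remaining 14 months: F = S·e^((r − q)·T), (r − q) = 0.0966 − 0.0211 = 0.0755
F = 37555.7 · e^(0.0755 × 14/12) = 37555.7 × 1.09207912 = 41013.7958
Value of long forward = (F − K)·e^(−rT) = (41013.7958 − 45785.1) · e^(−0.0966·14/12)
= -4771.3042 × 0.89341865 = -4262.77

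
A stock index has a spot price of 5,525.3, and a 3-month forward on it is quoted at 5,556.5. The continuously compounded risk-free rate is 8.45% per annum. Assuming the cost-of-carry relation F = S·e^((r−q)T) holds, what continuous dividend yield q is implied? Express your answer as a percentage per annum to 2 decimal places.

6.20%

From F = S·e^((r−q)T): (r − q) = ln(F/S)/T
ln(5556.5/5525.3) = ln(1.005647) = 0.005631
(r − q) = 0.005631 / (3/12) = 0.022524
q = r − ln(F/S)/T = 0.0845 − 0.022524 = 0.061976
q = 6.20%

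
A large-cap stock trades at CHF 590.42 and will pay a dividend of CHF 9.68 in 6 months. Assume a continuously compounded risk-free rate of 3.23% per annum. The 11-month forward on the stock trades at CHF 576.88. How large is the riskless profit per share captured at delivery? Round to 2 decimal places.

PV(dividends) I = 9.68·e^(−0.0323·6/12) = 9.5249
Fair forward F* = (S − I)·e^(rT) = (590.42 − 9.5249)·e^0.029608 = 580.8951 × 1.030051 = 598.3516
Market CHF 576.88 < fair 598.3516: forward underpriced → reverse cash-and-carry (short the stock, invest proceeds at r, pay the dividends, go long the forward).
Profit at T = |F_mkt − F*| = |576.88 − 598.3516| = CHF 21.47 per share

CHF 21.47 per share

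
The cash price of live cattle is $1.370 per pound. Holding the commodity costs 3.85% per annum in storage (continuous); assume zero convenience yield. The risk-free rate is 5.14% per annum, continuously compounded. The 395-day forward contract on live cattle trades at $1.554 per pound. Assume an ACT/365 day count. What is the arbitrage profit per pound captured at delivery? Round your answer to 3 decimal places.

$0.044 per pound

Fair forward: F* = S·e^(carry·T), with carry = (r + u) = 0.0514 + 0.0385 = 0.0899
F* = 1.370 · e^(0.0899 × 395/365) = 1.370 · e^0.097289 = 1.370 × 1.102179 = $1.5100
Market $1.554 > fair $1.5100: forward overpriced → cash-and-carry (buy spot, short the forward).
At maturity, profit = |F_mkt − F*| = |1.554 − 1.5100| = $0.044 per pound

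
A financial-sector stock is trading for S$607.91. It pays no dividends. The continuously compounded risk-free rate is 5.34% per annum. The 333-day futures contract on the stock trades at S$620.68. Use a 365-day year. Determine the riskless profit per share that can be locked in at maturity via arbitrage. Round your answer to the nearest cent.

S$17.58 per share

Fair futures: F* = S·e^(carry·T), with carry = r = 0.0534
F* = 607.91 · e^(0.0534 × 333/365) = 607.91 · e^0.048718 = 607.91 × 1.049924 = S$638.2593
Market S$620.68 < fair S$638.2593: forward underpriced → reverse cash-and-carry (short spot, go long the forward).
At maturity, profit = |F_mkt − F*| = |620.68 − 638.2593| = S$17.58 per share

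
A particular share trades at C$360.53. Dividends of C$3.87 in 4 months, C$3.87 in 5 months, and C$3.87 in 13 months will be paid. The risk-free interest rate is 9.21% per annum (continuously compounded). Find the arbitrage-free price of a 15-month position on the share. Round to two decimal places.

C$392.20

PV(dividends) I = 3.87·e^(−0.0921·4/12) + 3.87·e^(−0.0921·5/12) + 3.87·e^(−0.0921·13/12)
I = 3.7530 + 3.7243 + 3.5025 = 10.9798
F = (S − I)·e^(rT) = (360.53 − 10.9798) · e^(0.0921·15/12)
= 349.5502 · e^0.115125 = 349.5502 × 1.122014 = C$392.20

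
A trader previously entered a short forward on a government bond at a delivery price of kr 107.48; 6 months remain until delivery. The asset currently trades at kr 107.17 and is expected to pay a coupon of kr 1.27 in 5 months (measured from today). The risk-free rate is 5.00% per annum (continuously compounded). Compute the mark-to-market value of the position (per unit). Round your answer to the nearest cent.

PV(remaining coupons) I = 1.27·e^(−0.0500·5/12) = 1.2438
Current forward F = (S − I)·e^(rT) = (107.17 − 1.2438)·e^(0.0500·6/12) = 105.9262 × 1.025315 = 108.6077
Value (long) = (F − K)·e^(−rT) = (108.6077 − 107.48) × 0.975310 = 1.0999
Short position value = −(long value) = -kr 1.10

-kr 1.10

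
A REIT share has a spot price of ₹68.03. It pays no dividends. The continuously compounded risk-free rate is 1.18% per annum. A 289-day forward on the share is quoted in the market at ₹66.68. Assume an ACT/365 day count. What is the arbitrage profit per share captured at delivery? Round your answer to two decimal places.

Fair forward: F* = S·e^(carry·T), with carry = r = 0.0118
F* = 68.03 · e^(0.0118 × 289/365) = 68.03 · e^0.009343 = 68.03 × 1.009387 = ₹68.6686
Market ₹66.68 < fair ₹68.6686: forward underpriced → reverse cash-and-carry (short spot, go long the forward).
At maturity, profit = |F_mkt − F*| = |66.68 − 68.6686| = ₹1.99 per share

₹1.99 per share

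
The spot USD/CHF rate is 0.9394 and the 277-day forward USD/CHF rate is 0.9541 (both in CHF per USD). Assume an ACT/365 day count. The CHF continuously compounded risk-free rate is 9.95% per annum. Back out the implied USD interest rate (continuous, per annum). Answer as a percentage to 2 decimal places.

7.90%

F = S·e^((r_CHF − r_USD)T) ⇒ r_USD = r_CHF − ln(F/S)/T
ln(0.9541/0.9394) = 0.015527; /(277/365) = 0.020460
r_USD = 0.0995 − 0.020460 = 0.079040
r_USD = 7.90%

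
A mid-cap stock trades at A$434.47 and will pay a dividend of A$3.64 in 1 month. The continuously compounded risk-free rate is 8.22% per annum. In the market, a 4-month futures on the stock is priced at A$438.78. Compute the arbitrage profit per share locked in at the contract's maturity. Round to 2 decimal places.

A$4.04 per share

PV(dividends) I = 3.64·e^(−0.0822·1/12) = 3.6152
Fair futures F* = (S − I)·e^(rT) = (434.47 − 3.6152)·e^0.027400 = 430.8548 × 1.027779 = 442.8235
Market A$438.78 < fair 442.8235: forward underpriced → reverse cash-and-carry (short the stock, invest proceeds at r, pay the dividends, go long the forward).
Profit at T = |F_mkt − F*| = |438.78 − 442.8235| = A$4.04 per share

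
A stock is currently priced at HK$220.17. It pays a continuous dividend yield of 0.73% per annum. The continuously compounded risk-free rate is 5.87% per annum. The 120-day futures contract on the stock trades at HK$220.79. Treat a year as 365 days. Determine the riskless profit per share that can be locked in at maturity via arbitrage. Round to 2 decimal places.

Fair futures: F* = S·e^(carry·T), with carry = (r − q) = 0.0587 − 0.0073 = 0.0514
F* = 220.17 · e^(0.0514 × 120/365) = 220.17 · e^0.016899 = 220.17 × 1.017043 = HK$223.9224
Market HK$220.79 < fair HK$223.9224: forward underpriced → reverse cash-and-carry (short spot, go long the forward).
At maturity, profit = |F_mkt − F*| = |220.79 − 223.9224| = HK$3.13 per share

HK$3.13 per share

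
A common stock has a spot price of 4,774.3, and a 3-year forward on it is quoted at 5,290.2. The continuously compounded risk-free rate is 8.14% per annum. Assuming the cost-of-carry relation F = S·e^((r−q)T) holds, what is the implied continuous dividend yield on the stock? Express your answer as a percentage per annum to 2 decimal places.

4.72%

From F = S·e^((r−q)T): (r − q) = ln(F/S)/T
ln(5290.2/4774.3) = ln(1.108058) = 0.102609
(r − q) = 0.102609 / (3) = 0.034203
q = r − ln(F/S)/T = 0.0814 − 0.034203 = 0.047197
q = 4.72%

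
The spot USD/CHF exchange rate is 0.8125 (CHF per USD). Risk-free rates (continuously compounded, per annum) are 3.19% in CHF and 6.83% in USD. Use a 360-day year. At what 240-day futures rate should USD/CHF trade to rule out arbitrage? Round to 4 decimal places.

0.7930

F = S·e^((r_CHF − r_USD)T) = 0.8125 · e^((0.0319 − 0.0683) × 240/360)
= 0.8125 · e^-0.024267 = 0.8125 × 0.976025
F = 0.7930 CHF per USD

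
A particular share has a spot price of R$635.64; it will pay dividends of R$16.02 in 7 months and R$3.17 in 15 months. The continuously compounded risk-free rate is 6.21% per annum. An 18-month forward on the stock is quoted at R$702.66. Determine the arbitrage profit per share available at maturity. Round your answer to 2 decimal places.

R$25.14 per share

PV(dividends) I = 16.02·e^(−0.0621·7/12) + 3.17·e^(−0.0621·15/12) = 18.3833
Fair forward F* = (S − I)·e^(rT) = (635.64 − 18.3833)·e^0.093150 = 617.2567 × 1.097626 = 677.5170
Market R$702.66 > fair 677.5170: forward overpriced → cash-and-carry (borrow at r, buy the stock and collect the dividends, short the forward).
Profit at T = |F_mkt − F*| = |702.66 − 677.5170| = R$25.14 per share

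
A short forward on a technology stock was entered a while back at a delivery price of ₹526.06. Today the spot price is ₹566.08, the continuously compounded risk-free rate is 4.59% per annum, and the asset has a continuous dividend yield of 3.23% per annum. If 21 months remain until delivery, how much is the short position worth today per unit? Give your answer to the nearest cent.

-₹49.51

Current fair forward for the remaining 21 months: F = S·e^((r − q)·T), (r − q) = 0.0459 − 0.0323 = 0.0136
F = 566.08 · e^(0.0136 × 21/12) = 566.08 × 1.024085 = 579.7140
Value of long forward = (F − K)·e^(−rT) = (579.7140 − 526.06) · e^(−0.0459·21/12)
= 53.6540 × 0.922816 = 49.51
Short position value = −(long value) = -₹49.51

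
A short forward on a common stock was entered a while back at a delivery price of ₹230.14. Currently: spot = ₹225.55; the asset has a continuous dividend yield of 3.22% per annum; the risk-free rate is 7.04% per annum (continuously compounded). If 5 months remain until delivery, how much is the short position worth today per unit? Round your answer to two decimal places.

Current fair forward for the remaining 5 months: F = S·e^((r − q)·T), (r − q) = 0.0704 − 0.0322 = 0.0382
F = 225.55 · e^(0.0382 × 5/12) = 225.55 × 1.016044 = 229.1687
Value of long forward = (F − K)·e^(−rT) = (229.1687 − 230.14) · e^(−0.0704·5/12)
= -0.9713 × 0.971093 = -0.94
Short position value = −(long value) = ₹0.94

₹0.94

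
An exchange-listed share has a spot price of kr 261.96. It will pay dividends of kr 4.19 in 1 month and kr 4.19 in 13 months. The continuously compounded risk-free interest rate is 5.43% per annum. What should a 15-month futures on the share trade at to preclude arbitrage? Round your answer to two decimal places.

PV(dividends) I = 4.19·e^(−0.0543·1/12) + 4.19·e^(−0.0543·13/12)
I = 4.1711 + 3.9506 = 8.1217
F = (S − I)·e^(rT) = (261.96 − 8.1217) · e^(0.0543·15/12)
= 253.8383 · e^0.067875 = 253.8383 × 1.070232 = kr 271.67

kr 271.67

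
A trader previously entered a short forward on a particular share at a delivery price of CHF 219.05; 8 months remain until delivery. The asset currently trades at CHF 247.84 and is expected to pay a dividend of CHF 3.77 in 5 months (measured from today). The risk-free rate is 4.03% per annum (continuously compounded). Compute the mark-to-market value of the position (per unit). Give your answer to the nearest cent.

-CHF 30.89

PV(remaining dividends) I = 3.77·e^(−0.0403·5/12) = 3.7072
Current forward F = (S − I)·e^(rT) = (247.84 − 3.7072)·e^(0.0403·8/12) = 244.1328 × 1.027231 = 250.7808
Value (long) = (F − K)·e^(−rT) = (250.7808 − 219.05) × 0.973491 = 30.8896
Short position value = −(long value) = -CHF 30.89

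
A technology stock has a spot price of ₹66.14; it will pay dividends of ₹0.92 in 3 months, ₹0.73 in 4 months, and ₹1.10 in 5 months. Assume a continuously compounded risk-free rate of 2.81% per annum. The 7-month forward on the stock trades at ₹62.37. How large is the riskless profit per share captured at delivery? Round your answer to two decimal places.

PV(dividends) I = 0.92·e^(−0.0281·3/12) + 0.73·e^(−0.0281·4/12) + 1.10·e^(−0.0281·5/12) = 2.7239
Fair forward F* = (S − I)·e^(rT) = (66.14 − 2.7239)·e^0.016392 = 63.4161 × 1.016527 = 64.4642
Market ₹62.37 < fair 64.4642: forward underpriced → reverse cash-and-carry (short the stock, invest proceeds at r, pay the dividends, go long the forward).
Profit at T = |F_mkt − F*| = |62.37 − 64.4642| = ₹2.09 per share

₹2.09 per share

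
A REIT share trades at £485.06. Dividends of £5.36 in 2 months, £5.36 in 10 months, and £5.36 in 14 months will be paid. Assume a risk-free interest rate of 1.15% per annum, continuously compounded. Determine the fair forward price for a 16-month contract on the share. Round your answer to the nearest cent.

£476.36

PV(dividends) I = 5.36·e^(−0.0115·2/12) + 5.36·e^(−0.0115·10/12) + 5.36·e^(−0.0115·14/12)
I = 5.3497 + 5.3089 + 5.2886 = 15.9472
F = (S − I)·e^(rT) = (485.06 − 15.9472) · e^(0.0115·16/12)
= 469.1128 · e^0.015333 = 469.1128 × 1.015451 = £476.36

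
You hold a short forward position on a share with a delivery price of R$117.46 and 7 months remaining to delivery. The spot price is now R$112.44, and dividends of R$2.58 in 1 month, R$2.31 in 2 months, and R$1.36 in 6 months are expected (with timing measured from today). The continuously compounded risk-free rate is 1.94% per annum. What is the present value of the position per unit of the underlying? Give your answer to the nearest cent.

PV(remaining dividends) I = 2.58·e^(−0.0194·1/12) + 2.31·e^(−0.0194·2/12) + 1.36·e^(−0.0194·6/12) = 6.2252
Current forward F = (S − I)·e^(rT) = (112.44 − 6.2252)·e^(0.0194·7/12) = 106.2148 × 1.011381 = 107.4236
Value (long) = (F − K)·e^(−rT) = (107.4236 − 117.46) × 0.988747 = -9.9235
Short position value = −(long value) = R$9.92

R$9.92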